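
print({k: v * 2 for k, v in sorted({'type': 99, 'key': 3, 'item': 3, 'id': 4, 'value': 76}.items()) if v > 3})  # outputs {'id': 8, 'type': 198, 'value': 152}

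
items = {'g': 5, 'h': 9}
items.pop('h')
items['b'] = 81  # {'g': 5, 'b': 81}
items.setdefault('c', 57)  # 57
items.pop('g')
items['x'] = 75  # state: {'b': 81, 'c': 57, 'x': 75}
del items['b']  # {'c': 57, 'x': 75}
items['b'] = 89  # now {'c': 57, 'x': 75, 'b': 89}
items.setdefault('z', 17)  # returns 17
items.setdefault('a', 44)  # 44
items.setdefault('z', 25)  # 17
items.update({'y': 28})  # {'c': 57, 'x': 75, 'b': 89, 'z': 17, 'a': 44, 'y': 28}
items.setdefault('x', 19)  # 75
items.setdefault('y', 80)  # 28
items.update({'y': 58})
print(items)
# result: {'c': 57, 'x': 75, 'b': 89, 'z': 17, 'a': 44, 'y': 58}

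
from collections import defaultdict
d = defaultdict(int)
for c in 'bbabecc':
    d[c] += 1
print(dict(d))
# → {'b': 3, 'a': 1, 'e': 1, 'c': 2}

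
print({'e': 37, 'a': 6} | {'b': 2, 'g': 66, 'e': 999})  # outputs {'e': 999, 'a': 6, 'b': 2, 'g': 66}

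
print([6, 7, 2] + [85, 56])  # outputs [6, 7, 2, 85, 56]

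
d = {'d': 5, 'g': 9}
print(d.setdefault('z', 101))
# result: 101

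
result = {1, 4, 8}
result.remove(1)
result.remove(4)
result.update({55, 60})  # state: {8, 55, 60}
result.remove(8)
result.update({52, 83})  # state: {52, 55, 60, 83}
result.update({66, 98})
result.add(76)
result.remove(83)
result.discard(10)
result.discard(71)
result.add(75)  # {52, 55, 60, 66, 75, 76, 98}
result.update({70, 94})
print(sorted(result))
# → [52, 55, 60, 66, 70, 75, 76, 94, 98]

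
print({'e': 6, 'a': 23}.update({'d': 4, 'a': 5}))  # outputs None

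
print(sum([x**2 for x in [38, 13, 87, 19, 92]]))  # 18007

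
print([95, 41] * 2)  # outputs [95, 41, 95, 41]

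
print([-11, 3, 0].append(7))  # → None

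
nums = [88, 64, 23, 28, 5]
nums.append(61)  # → [88, 64, 23, 28, 5, 61]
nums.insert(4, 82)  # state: [88, 64, 23, 28, 82, 5, 61]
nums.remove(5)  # [88, 64, 23, 28, 82, 61]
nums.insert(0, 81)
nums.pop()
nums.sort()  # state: [23, 28, 64, 81, 82, 88]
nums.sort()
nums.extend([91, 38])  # [23, 28, 64, 81, 82, 88, 91, 38]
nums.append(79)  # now [23, 28, 64, 81, 82, 88, 91, 38, 79]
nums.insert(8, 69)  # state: [23, 28, 64, 81, 82, 88, 91, 38, 69, 79]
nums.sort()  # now [23, 28, 38, 64, 69, 79, 81, 82, 88, 91]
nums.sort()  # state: [23, 28, 38, 64, 69, 79, 81, 82, 88, 91]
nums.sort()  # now [23, 28, 38, 64, 69, 79, 81, 82, 88, 91]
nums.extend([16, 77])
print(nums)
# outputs [23, 28, 38, 64, 69, 79, 81, 82, 88, 91, 16, 77]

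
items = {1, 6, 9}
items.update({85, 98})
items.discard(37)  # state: {1, 6, 9, 85, 98}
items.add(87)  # {1, 6, 9, 85, 87, 98}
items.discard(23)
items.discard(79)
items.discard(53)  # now {1, 6, 9, 85, 87, 98}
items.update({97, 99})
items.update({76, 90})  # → {1, 6, 9, 76, 85, 87, 90, 97, 98, 99}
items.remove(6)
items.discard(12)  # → {1, 9, 76, 85, 87, 90, 97, 98, 99}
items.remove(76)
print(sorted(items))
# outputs [1, 9, 85, 87, 90, 97, 98, 99]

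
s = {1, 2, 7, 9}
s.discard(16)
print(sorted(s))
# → [1, 2, 7, 9]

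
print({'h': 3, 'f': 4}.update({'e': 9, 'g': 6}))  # None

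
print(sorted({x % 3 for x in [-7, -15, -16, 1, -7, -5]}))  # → [0, 1, 2]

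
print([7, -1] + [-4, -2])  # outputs [7, -1, -4, -2]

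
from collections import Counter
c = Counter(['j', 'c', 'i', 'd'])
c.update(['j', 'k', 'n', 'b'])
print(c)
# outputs Counter({'j': 2, 'c': 1, 'i': 1, 'd': 1, 'k': 1, 'n': 1, 'b': 1})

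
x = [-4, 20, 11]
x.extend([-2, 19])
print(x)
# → [-4, 20, 11, -2, 19]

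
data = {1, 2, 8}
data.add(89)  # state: {1, 2, 8, 89}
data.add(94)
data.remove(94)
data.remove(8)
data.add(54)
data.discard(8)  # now {1, 2, 54, 89}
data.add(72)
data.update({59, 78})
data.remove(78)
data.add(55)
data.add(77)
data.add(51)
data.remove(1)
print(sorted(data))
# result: [2, 51, 54, 55, 59, 72, 77, 89]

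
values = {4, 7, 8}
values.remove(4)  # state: {7, 8}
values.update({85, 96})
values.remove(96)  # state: {7, 8, 85}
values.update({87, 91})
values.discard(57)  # {7, 8, 85, 87, 91}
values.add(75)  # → {7, 8, 75, 85, 87, 91}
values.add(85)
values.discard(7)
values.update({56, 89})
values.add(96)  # {8, 56, 75, 85, 87, 89, 91, 96}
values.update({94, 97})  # {8, 56, 75, 85, 87, 89, 91, 94, 96, 97}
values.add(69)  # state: {8, 56, 69, 75, 85, 87, 89, 91, 94, 96, 97}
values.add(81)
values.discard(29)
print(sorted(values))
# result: [8, 56, 69, 75, 81, 85, 87, 89, 91, 94, 96, 97]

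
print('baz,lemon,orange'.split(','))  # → ['baz', 'lemon', 'orange']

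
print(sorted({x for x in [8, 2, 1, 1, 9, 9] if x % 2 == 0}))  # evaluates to [2, 8]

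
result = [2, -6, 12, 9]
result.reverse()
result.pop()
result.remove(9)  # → [12, -6]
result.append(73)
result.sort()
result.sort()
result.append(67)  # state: [-6, 12, 73, 67]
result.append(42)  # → [-6, 12, 73, 67, 42]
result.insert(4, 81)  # [-6, 12, 73, 67, 81, 42]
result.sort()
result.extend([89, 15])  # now [-6, 12, 42, 67, 73, 81, 89, 15]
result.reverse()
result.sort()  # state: [-6, 12, 15, 42, 67, 73, 81, 89]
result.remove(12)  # [-6, 15, 42, 67, 73, 81, 89]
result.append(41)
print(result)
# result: [-6, 15, 42, 67, 73, 81, 89, 41]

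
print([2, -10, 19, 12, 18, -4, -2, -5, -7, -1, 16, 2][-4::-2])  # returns [-7, -2, 18, 19, 2]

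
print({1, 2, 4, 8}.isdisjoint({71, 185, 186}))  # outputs True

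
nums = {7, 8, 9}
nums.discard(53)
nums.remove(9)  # {7, 8}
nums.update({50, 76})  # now {7, 8, 50, 76}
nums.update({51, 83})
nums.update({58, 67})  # {7, 8, 50, 51, 58, 67, 76, 83}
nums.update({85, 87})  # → {7, 8, 50, 51, 58, 67, 76, 83, 85, 87}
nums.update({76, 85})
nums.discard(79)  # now {7, 8, 50, 51, 58, 67, 76, 83, 85, 87}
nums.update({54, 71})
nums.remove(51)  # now {7, 8, 50, 54, 58, 67, 71, 76, 83, 85, 87}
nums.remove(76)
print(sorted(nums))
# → [7, 8, 50, 54, 58, 67, 71, 83, 85, 87]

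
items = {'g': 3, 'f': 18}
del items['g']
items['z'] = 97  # {'f': 18, 'z': 97}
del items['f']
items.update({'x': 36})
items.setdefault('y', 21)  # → 21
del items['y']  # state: {'z': 97, 'x': 36}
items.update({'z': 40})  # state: {'z': 40, 'x': 36}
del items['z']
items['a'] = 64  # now {'x': 36, 'a': 64}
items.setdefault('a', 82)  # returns 64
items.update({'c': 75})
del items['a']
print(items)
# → {'x': 36, 'c': 75}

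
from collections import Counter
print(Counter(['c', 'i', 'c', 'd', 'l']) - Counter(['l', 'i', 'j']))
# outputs Counter({'c': 2, 'd': 1})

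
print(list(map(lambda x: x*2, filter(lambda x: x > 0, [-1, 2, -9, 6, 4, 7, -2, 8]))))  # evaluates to [4, 12, 8, 14, 16]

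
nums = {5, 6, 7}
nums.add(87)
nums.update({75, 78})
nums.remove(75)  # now {5, 6, 7, 78, 87}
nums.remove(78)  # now {5, 6, 7, 87}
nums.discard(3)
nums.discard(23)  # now {5, 6, 7, 87}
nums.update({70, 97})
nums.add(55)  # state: {5, 6, 7, 55, 70, 87, 97}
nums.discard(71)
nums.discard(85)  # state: {5, 6, 7, 55, 70, 87, 97}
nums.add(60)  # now {5, 6, 7, 55, 60, 70, 87, 97}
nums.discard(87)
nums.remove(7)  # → {5, 6, 55, 60, 70, 97}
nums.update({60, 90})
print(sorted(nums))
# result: [5, 6, 55, 60, 70, 90, 97]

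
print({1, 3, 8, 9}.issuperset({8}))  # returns True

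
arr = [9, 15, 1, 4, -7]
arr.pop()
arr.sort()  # [1, 4, 9, 15]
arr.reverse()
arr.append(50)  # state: [15, 9, 4, 1, 50]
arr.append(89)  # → [15, 9, 4, 1, 50, 89]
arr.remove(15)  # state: [9, 4, 1, 50, 89]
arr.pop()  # 89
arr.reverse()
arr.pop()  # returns 9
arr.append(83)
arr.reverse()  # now [83, 4, 1, 50]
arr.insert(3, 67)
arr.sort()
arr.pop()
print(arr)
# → [1, 4, 50, 67]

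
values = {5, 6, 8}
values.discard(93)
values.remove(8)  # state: {5, 6}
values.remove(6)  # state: {5}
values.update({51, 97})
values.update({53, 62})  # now {5, 51, 53, 62, 97}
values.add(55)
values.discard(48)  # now {5, 51, 53, 55, 62, 97}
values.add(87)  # {5, 51, 53, 55, 62, 87, 97}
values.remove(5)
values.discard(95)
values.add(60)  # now {51, 53, 55, 60, 62, 87, 97}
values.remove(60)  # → {51, 53, 55, 62, 87, 97}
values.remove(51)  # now {53, 55, 62, 87, 97}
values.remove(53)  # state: {55, 62, 87, 97}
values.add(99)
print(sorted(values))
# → [55, 62, 87, 97, 99]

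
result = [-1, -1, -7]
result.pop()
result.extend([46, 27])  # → [-1, -1, 46, 27]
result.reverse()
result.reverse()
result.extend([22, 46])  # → [-1, -1, 46, 27, 22, 46]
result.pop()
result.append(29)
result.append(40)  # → [-1, -1, 46, 27, 22, 29, 40]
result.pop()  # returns 40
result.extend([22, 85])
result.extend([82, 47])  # [-1, -1, 46, 27, 22, 29, 22, 85, 82, 47]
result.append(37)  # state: [-1, -1, 46, 27, 22, 29, 22, 85, 82, 47, 37]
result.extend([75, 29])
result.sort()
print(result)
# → [-1, -1, 22, 22, 27, 29, 29, 37, 46, 47, 75, 82, 85]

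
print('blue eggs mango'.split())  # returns ['blue', 'eggs', 'mango']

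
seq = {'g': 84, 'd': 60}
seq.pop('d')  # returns 60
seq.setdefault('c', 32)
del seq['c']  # {'g': 84}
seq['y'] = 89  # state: {'g': 84, 'y': 89}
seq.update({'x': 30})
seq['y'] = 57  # {'g': 84, 'y': 57, 'x': 30}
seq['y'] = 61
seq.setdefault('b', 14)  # 14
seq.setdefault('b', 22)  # 14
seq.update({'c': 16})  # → {'g': 84, 'y': 61, 'x': 30, 'b': 14, 'c': 16}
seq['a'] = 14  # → {'g': 84, 'y': 61, 'x': 30, 'b': 14, 'c': 16, 'a': 14}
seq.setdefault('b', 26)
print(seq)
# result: {'g': 84, 'y': 61, 'x': 30, 'b': 14, 'c': 16, 'a': 14}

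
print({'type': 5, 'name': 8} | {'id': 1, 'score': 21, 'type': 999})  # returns {'type': 999, 'name': 8, 'id': 1, 'score': 21}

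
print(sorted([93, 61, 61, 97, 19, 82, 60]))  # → [19, 60, 61, 61, 82, 93, 97]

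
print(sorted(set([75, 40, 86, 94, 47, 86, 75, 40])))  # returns [40, 47, 75, 86, 94]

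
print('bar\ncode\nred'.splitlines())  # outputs ['bar', 'code', 'red']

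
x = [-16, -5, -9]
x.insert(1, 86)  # [-16, 86, -5, -9]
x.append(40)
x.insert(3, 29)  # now [-16, 86, -5, 29, -9, 40]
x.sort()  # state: [-16, -9, -5, 29, 40, 86]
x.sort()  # [-16, -9, -5, 29, 40, 86]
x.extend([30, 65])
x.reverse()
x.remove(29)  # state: [65, 30, 86, 40, -5, -9, -16]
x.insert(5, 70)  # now [65, 30, 86, 40, -5, 70, -9, -16]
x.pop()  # -16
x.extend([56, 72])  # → [65, 30, 86, 40, -5, 70, -9, 56, 72]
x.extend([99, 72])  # [65, 30, 86, 40, -5, 70, -9, 56, 72, 99, 72]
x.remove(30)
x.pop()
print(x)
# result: [65, 86, 40, -5, 70, -9, 56, 72, 99]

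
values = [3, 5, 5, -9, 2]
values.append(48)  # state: [3, 5, 5, -9, 2, 48]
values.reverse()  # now [48, 2, -9, 5, 5, 3]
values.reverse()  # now [3, 5, 5, -9, 2, 48]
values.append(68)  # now [3, 5, 5, -9, 2, 48, 68]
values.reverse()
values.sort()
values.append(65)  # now [-9, 2, 3, 5, 5, 48, 68, 65]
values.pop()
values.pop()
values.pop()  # 48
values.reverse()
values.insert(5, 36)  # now [5, 5, 3, 2, -9, 36]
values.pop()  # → 36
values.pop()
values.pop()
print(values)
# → [5, 5, 3]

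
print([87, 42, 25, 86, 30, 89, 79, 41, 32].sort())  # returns None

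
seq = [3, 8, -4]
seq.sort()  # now [-4, 3, 8]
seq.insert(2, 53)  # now [-4, 3, 53, 8]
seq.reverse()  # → [8, 53, 3, -4]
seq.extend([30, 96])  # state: [8, 53, 3, -4, 30, 96]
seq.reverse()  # [96, 30, -4, 3, 53, 8]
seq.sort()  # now [-4, 3, 8, 30, 53, 96]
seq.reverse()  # [96, 53, 30, 8, 3, -4]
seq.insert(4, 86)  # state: [96, 53, 30, 8, 86, 3, -4]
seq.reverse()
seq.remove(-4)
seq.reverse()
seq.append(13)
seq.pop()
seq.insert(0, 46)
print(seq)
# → [46, 96, 53, 30, 8, 86, 3]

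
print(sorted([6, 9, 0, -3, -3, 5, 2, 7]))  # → [-3, -3, 0, 2, 5, 6, 7, 9]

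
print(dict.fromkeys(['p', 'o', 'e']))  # {'p': None, 'o': None, 'e': None}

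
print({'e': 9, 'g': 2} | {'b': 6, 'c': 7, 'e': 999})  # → {'e': 999, 'g': 2, 'b': 6, 'c': 7}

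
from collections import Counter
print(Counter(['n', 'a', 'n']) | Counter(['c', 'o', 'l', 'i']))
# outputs Counter({'n': 2, 'a': 1, 'c': 1, 'o': 1, 'l': 1, 'i': 1})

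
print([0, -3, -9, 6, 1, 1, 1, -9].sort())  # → None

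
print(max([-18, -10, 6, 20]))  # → 20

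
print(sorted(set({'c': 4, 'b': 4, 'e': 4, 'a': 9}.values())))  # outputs [4, 9]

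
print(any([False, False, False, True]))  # True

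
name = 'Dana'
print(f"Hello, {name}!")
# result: Hello, Dana!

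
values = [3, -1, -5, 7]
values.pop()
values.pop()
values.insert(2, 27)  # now [3, -1, 27]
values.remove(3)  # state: [-1, 27]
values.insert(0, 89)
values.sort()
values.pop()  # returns 89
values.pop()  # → 27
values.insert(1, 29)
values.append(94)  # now [-1, 29, 94]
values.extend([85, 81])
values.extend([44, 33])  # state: [-1, 29, 94, 85, 81, 44, 33]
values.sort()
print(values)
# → [-1, 29, 33, 44, 81, 85, 94]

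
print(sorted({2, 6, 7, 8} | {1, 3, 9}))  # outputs [1, 2, 3, 6, 7, 8, 9]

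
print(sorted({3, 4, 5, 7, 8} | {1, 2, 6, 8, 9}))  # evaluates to [1, 2, 3, 4, 5, 6, 7, 8, 9]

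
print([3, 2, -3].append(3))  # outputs None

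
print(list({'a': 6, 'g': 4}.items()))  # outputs [('a', 6), ('g', 4)]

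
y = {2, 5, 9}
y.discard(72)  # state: {2, 5, 9}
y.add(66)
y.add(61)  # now {2, 5, 9, 61, 66}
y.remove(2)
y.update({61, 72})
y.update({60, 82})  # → {5, 9, 60, 61, 66, 72, 82}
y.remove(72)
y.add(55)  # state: {5, 9, 55, 60, 61, 66, 82}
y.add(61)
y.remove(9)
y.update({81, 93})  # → {5, 55, 60, 61, 66, 81, 82, 93}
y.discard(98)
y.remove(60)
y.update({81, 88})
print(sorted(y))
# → [5, 55, 61, 66, 81, 82, 88, 93]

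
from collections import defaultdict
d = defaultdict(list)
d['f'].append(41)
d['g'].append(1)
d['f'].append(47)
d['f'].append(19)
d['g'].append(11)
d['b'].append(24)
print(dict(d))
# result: {'f': [41, 47, 19], 'g': [1, 11], 'b': [24]}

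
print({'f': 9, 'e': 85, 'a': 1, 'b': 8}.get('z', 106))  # 106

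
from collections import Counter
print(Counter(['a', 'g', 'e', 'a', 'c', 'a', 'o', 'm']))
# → Counter({'a': 3, 'g': 1, 'e': 1, 'c': 1, 'o': 1, 'm': 1})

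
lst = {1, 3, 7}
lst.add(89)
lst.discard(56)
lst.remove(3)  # {1, 7, 89}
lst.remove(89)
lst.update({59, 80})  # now {1, 7, 59, 80}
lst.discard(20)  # {1, 7, 59, 80}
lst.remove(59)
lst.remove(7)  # {1, 80}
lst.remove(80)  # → {1}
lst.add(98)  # {1, 98}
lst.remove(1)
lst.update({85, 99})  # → {85, 98, 99}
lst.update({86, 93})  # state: {85, 86, 93, 98, 99}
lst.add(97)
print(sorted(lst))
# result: [85, 86, 93, 97, 98, 99]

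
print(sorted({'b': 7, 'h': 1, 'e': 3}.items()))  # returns [('b', 7), ('e', 3), ('h', 1)]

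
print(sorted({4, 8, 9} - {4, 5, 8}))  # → [9]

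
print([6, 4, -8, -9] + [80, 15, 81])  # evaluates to [6, 4, -8, -9, 80, 15, 81]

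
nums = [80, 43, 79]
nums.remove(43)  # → [80, 79]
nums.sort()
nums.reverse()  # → [80, 79]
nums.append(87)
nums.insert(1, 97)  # [80, 97, 79, 87]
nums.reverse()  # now [87, 79, 97, 80]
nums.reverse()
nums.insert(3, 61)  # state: [80, 97, 79, 61, 87]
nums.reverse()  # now [87, 61, 79, 97, 80]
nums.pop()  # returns 80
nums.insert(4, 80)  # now [87, 61, 79, 97, 80]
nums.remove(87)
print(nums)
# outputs [61, 79, 97, 80]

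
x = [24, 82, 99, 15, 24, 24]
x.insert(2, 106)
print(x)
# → [24, 82, 106, 99, 15, 24, 24]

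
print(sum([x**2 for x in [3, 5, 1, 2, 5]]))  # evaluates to 64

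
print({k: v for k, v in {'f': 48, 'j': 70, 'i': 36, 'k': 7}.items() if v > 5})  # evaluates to {'f': 48, 'j': 70, 'i': 36, 'k': 7}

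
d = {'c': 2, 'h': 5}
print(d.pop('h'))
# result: 5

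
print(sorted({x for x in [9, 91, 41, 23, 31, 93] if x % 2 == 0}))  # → []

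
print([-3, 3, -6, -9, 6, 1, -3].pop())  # -3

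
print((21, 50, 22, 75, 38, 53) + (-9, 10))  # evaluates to (21, 50, 22, 75, 38, 53, -9, 10)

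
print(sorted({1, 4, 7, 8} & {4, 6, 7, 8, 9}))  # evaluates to [4, 7, 8]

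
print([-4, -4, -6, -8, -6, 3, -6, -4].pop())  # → -4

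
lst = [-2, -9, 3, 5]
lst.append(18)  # [-2, -9, 3, 5, 18]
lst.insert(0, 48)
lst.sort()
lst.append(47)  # [-9, -2, 3, 5, 18, 48, 47]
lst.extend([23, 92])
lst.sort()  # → [-9, -2, 3, 5, 18, 23, 47, 48, 92]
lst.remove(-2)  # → [-9, 3, 5, 18, 23, 47, 48, 92]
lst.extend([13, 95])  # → [-9, 3, 5, 18, 23, 47, 48, 92, 13, 95]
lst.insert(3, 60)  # [-9, 3, 5, 60, 18, 23, 47, 48, 92, 13, 95]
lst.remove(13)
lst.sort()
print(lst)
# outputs [-9, 3, 5, 18, 23, 47, 48, 60, 92, 95]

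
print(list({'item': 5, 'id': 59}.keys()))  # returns ['item', 'id']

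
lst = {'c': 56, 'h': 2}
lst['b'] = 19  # {'c': 56, 'h': 2, 'b': 19}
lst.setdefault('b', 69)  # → 19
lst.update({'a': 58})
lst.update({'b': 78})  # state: {'c': 56, 'h': 2, 'b': 78, 'a': 58}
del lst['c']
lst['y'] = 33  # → {'h': 2, 'b': 78, 'a': 58, 'y': 33}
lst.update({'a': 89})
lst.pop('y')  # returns 33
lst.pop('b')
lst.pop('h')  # 2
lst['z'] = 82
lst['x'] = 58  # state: {'a': 89, 'z': 82, 'x': 58}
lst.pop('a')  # 89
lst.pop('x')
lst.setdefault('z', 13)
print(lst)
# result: {'z': 82}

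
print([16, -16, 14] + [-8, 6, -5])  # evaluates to [16, -16, 14, -8, 6, -5]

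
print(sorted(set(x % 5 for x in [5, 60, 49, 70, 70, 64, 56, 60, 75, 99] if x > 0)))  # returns [0, 1, 4]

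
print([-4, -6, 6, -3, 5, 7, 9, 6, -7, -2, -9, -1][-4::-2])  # [-7, 9, 5, 6, -4]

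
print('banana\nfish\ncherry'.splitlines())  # ['banana', 'fish', 'cherry']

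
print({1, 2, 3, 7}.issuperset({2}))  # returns True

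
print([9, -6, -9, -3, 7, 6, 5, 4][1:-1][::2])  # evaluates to [-6, -3, 6]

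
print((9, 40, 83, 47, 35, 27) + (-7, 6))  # (9, 40, 83, 47, 35, 27, -7, 6)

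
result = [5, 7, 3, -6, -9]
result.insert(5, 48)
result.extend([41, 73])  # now [5, 7, 3, -6, -9, 48, 41, 73]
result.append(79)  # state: [5, 7, 3, -6, -9, 48, 41, 73, 79]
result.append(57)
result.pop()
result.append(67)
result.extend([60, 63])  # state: [5, 7, 3, -6, -9, 48, 41, 73, 79, 67, 60, 63]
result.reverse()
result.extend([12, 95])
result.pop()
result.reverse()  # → [12, 5, 7, 3, -6, -9, 48, 41, 73, 79, 67, 60, 63]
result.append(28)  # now [12, 5, 7, 3, -6, -9, 48, 41, 73, 79, 67, 60, 63, 28]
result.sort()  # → [-9, -6, 3, 5, 7, 12, 28, 41, 48, 60, 63, 67, 73, 79]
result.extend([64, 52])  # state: [-9, -6, 3, 5, 7, 12, 28, 41, 48, 60, 63, 67, 73, 79, 64, 52]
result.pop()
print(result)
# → [-9, -6, 3, 5, 7, 12, 28, 41, 48, 60, 63, 67, 73, 79, 64]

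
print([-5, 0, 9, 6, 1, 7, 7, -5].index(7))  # 5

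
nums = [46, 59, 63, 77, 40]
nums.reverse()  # [40, 77, 63, 59, 46]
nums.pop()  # 46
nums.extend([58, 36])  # [40, 77, 63, 59, 58, 36]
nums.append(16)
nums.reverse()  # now [16, 36, 58, 59, 63, 77, 40]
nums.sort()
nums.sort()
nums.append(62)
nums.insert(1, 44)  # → [16, 44, 36, 40, 58, 59, 63, 77, 62]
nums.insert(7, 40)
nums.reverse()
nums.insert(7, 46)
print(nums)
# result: [62, 77, 40, 63, 59, 58, 40, 46, 36, 44, 16]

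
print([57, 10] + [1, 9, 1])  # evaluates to [57, 10, 1, 9, 1]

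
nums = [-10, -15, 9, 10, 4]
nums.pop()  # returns 4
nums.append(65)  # [-10, -15, 9, 10, 65]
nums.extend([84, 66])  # [-10, -15, 9, 10, 65, 84, 66]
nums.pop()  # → 66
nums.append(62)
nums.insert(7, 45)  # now [-10, -15, 9, 10, 65, 84, 62, 45]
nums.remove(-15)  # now [-10, 9, 10, 65, 84, 62, 45]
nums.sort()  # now [-10, 9, 10, 45, 62, 65, 84]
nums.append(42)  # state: [-10, 9, 10, 45, 62, 65, 84, 42]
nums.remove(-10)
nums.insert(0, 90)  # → [90, 9, 10, 45, 62, 65, 84, 42]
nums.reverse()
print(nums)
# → [42, 84, 65, 62, 45, 10, 9, 90]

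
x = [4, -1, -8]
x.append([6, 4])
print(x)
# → [4, -1, -8, [6, 4]]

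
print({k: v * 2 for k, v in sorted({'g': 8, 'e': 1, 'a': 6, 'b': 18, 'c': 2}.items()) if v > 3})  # {'a': 12, 'b': 36, 'g': 16}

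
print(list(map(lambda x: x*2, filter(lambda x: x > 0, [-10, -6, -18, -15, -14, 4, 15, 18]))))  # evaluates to [8, 30, 36]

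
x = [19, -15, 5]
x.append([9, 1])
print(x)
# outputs [19, -15, 5, [9, 1]]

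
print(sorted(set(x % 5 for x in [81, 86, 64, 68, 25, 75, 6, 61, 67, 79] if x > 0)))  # [0, 1, 2, 3, 4]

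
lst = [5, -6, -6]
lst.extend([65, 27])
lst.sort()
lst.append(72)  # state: [-6, -6, 5, 27, 65, 72]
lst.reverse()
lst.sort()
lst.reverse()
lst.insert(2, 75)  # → [72, 65, 75, 27, 5, -6, -6]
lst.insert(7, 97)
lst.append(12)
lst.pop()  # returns 12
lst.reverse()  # [97, -6, -6, 5, 27, 75, 65, 72]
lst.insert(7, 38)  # [97, -6, -6, 5, 27, 75, 65, 38, 72]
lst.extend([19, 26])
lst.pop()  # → 26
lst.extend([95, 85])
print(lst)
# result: [97, -6, -6, 5, 27, 75, 65, 38, 72, 19, 95, 85]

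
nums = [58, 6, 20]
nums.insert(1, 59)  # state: [58, 59, 6, 20]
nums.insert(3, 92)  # [58, 59, 6, 92, 20]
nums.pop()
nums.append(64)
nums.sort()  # [6, 58, 59, 64, 92]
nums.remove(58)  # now [6, 59, 64, 92]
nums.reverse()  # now [92, 64, 59, 6]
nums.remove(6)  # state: [92, 64, 59]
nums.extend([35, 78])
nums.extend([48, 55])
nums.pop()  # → 55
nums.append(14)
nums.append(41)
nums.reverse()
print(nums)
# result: [41, 14, 48, 78, 35, 59, 64, 92]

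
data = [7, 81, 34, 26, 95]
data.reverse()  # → [95, 26, 34, 81, 7]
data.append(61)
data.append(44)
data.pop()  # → 44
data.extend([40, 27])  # [95, 26, 34, 81, 7, 61, 40, 27]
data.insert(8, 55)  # [95, 26, 34, 81, 7, 61, 40, 27, 55]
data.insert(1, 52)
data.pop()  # 55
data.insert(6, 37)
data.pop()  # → 27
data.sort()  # [7, 26, 34, 37, 40, 52, 61, 81, 95]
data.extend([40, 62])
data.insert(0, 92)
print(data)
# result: [92, 7, 26, 34, 37, 40, 52, 61, 81, 95, 40, 62]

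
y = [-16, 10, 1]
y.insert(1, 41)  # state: [-16, 41, 10, 1]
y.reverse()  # [1, 10, 41, -16]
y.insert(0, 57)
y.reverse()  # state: [-16, 41, 10, 1, 57]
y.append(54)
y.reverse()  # [54, 57, 1, 10, 41, -16]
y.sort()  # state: [-16, 1, 10, 41, 54, 57]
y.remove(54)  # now [-16, 1, 10, 41, 57]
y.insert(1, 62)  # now [-16, 62, 1, 10, 41, 57]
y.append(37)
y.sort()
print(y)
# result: [-16, 1, 10, 37, 41, 57, 62]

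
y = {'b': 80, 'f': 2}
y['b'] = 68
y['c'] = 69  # {'b': 68, 'f': 2, 'c': 69}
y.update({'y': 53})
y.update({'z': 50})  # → {'b': 68, 'f': 2, 'c': 69, 'y': 53, 'z': 50}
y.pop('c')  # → 69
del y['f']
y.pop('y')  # 53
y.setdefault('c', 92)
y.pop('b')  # 68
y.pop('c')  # 92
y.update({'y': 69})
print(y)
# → {'z': 50, 'y': 69}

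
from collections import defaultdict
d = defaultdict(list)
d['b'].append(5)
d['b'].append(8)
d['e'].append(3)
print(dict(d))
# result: {'b': [5, 8], 'e': [3]}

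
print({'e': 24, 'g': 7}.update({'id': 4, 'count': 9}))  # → None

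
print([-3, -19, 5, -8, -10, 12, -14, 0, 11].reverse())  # None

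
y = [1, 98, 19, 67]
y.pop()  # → 67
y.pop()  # 19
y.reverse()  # [98, 1]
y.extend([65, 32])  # [98, 1, 65, 32]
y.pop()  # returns 32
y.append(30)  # [98, 1, 65, 30]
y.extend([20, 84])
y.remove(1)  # [98, 65, 30, 20, 84]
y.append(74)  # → [98, 65, 30, 20, 84, 74]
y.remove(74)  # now [98, 65, 30, 20, 84]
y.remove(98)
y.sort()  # [20, 30, 65, 84]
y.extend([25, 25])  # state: [20, 30, 65, 84, 25, 25]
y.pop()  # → 25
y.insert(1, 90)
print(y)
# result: [20, 90, 30, 65, 84, 25]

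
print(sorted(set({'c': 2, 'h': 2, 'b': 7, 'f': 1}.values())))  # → [1, 2, 7]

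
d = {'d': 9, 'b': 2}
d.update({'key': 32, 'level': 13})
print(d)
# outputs {'d': 9, 'b': 2, 'key': 32, 'level': 13}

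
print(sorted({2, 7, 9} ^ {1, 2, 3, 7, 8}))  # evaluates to [1, 3, 8, 9]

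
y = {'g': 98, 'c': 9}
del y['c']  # {'g': 98}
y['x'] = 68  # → {'g': 98, 'x': 68}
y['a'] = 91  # {'g': 98, 'x': 68, 'a': 91}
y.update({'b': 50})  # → {'g': 98, 'x': 68, 'a': 91, 'b': 50}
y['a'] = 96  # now {'g': 98, 'x': 68, 'a': 96, 'b': 50}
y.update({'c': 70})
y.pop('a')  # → 96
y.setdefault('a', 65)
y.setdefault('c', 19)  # 70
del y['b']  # {'g': 98, 'x': 68, 'c': 70, 'a': 65}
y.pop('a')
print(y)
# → {'g': 98, 'x': 68, 'c': 70}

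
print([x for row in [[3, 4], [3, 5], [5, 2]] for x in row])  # [3, 4, 3, 5, 5, 2]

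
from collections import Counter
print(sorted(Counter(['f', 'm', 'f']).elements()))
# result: ['f', 'f', 'm']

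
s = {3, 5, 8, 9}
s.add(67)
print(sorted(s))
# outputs [3, 5, 8, 9, 67]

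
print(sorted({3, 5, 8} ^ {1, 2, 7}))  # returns [1, 2, 3, 5, 7, 8]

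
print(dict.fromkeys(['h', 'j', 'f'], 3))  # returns {'h': 3, 'j': 3, 'f': 3}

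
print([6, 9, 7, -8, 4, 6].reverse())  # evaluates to None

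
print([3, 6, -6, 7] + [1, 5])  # [3, 6, -6, 7, 1, 5]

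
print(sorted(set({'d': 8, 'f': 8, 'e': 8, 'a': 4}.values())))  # [4, 8]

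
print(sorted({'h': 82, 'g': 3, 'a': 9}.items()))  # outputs [('a', 9), ('g', 3), ('h', 82)]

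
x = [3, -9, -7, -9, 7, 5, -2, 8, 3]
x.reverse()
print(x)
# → [3, 8, -2, 5, 7, -9, -7, -9, 3]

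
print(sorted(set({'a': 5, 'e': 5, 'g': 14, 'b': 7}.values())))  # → [5, 7, 14]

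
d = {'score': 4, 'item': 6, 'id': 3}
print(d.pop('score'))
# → 4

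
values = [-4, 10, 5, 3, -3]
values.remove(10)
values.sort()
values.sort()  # [-4, -3, 3, 5]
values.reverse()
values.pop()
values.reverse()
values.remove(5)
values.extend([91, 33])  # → [-3, 3, 91, 33]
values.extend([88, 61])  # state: [-3, 3, 91, 33, 88, 61]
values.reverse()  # [61, 88, 33, 91, 3, -3]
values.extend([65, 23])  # [61, 88, 33, 91, 3, -3, 65, 23]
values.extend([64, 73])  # [61, 88, 33, 91, 3, -3, 65, 23, 64, 73]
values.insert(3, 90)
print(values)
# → [61, 88, 33, 90, 91, 3, -3, 65, 23, 64, 73]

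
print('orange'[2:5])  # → ang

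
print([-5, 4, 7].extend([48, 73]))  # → None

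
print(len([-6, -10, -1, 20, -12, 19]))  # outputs 6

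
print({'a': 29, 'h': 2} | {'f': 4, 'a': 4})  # {'a': 4, 'h': 2, 'f': 4}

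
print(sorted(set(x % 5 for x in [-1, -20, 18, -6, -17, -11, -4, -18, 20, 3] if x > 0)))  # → [0, 3]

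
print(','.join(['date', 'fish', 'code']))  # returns date,fish,code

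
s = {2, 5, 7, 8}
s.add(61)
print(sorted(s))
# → [2, 5, 7, 8, 61]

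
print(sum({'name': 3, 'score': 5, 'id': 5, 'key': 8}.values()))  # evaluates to 21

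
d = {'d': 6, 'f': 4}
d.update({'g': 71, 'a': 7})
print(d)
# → {'d': 6, 'f': 4, 'g': 71, 'a': 7}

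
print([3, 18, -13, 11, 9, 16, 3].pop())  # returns 3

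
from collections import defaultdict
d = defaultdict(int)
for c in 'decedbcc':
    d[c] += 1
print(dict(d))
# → {'d': 2, 'e': 2, 'c': 3, 'b': 1}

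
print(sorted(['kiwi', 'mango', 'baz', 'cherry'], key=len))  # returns ['baz', 'kiwi', 'mango', 'cherry']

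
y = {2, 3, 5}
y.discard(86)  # {2, 3, 5}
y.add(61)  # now {2, 3, 5, 61}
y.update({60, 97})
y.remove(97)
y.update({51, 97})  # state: {2, 3, 5, 51, 60, 61, 97}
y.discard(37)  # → {2, 3, 5, 51, 60, 61, 97}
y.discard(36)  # {2, 3, 5, 51, 60, 61, 97}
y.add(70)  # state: {2, 3, 5, 51, 60, 61, 70, 97}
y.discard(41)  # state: {2, 3, 5, 51, 60, 61, 70, 97}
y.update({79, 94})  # {2, 3, 5, 51, 60, 61, 70, 79, 94, 97}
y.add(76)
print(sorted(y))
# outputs [2, 3, 5, 51, 60, 61, 70, 76, 79, 94, 97]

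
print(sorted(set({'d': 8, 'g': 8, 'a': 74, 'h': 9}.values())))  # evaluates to [8, 9, 74]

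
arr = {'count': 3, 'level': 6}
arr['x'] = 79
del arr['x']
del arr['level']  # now {'count': 3}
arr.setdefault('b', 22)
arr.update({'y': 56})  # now {'count': 3, 'b': 22, 'y': 56}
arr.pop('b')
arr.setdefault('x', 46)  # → 46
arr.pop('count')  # 3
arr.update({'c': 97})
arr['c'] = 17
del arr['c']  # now {'y': 56, 'x': 46}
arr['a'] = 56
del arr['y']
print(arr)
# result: {'x': 46, 'a': 56}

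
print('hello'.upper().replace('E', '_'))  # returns H_LLO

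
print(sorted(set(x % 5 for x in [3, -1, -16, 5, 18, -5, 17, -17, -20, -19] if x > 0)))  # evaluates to [0, 2, 3]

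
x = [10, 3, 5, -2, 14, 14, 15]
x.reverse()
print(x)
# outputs [15, 14, 14, -2, 5, 3, 10]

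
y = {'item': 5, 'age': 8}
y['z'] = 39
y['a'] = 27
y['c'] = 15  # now {'item': 5, 'age': 8, 'z': 39, 'a': 27, 'c': 15}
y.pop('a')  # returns 27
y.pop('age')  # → 8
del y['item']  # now {'z': 39, 'c': 15}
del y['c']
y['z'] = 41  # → {'z': 41}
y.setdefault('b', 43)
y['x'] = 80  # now {'z': 41, 'b': 43, 'x': 80}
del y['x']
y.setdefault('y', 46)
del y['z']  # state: {'b': 43, 'y': 46}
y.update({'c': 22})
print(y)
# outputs {'b': 43, 'y': 46, 'c': 22}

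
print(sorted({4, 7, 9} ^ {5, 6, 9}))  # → [4, 5, 6, 7]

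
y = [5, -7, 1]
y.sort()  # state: [-7, 1, 5]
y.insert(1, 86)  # [-7, 86, 1, 5]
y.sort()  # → [-7, 1, 5, 86]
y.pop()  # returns 86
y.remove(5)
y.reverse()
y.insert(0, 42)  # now [42, 1, -7]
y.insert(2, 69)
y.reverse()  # [-7, 69, 1, 42]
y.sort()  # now [-7, 1, 42, 69]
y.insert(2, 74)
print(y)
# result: [-7, 1, 74, 42, 69]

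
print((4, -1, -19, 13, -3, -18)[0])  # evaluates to 4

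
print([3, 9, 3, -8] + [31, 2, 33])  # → [3, 9, 3, -8, 31, 2, 33]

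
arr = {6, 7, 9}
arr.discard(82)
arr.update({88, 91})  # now {6, 7, 9, 88, 91}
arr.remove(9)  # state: {6, 7, 88, 91}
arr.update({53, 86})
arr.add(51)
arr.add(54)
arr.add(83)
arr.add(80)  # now {6, 7, 51, 53, 54, 80, 83, 86, 88, 91}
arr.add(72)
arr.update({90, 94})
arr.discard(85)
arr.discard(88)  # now {6, 7, 51, 53, 54, 72, 80, 83, 86, 90, 91, 94}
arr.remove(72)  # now {6, 7, 51, 53, 54, 80, 83, 86, 90, 91, 94}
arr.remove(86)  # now {6, 7, 51, 53, 54, 80, 83, 90, 91, 94}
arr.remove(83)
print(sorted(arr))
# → [6, 7, 51, 53, 54, 80, 90, 91, 94]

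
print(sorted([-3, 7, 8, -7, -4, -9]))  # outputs [-9, -7, -4, -3, 7, 8]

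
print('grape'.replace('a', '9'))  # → gr9pe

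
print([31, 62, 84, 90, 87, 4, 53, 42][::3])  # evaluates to [31, 90, 53]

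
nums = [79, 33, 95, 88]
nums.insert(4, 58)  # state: [79, 33, 95, 88, 58]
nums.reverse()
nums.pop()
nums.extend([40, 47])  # [58, 88, 95, 33, 40, 47]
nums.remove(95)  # [58, 88, 33, 40, 47]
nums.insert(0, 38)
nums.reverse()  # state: [47, 40, 33, 88, 58, 38]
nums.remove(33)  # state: [47, 40, 88, 58, 38]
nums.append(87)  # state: [47, 40, 88, 58, 38, 87]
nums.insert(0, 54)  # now [54, 47, 40, 88, 58, 38, 87]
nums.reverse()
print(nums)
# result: [87, 38, 58, 88, 40, 47, 54]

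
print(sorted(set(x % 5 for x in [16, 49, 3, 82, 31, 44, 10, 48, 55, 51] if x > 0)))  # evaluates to [0, 1, 2, 3, 4]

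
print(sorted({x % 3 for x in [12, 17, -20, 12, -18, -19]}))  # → [0, 1, 2]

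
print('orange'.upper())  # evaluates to ORANGE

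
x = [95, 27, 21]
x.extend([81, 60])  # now [95, 27, 21, 81, 60]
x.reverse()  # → [60, 81, 21, 27, 95]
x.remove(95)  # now [60, 81, 21, 27]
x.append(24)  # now [60, 81, 21, 27, 24]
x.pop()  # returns 24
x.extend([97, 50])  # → [60, 81, 21, 27, 97, 50]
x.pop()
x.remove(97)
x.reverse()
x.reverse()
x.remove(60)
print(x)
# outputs [81, 21, 27]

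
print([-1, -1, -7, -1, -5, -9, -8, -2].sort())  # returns None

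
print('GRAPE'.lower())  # grape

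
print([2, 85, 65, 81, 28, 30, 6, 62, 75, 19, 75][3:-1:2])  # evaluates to [81, 30, 62, 19]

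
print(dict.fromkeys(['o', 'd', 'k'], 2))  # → {'o': 2, 'd': 2, 'k': 2}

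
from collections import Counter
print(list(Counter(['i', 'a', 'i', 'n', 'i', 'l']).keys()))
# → ['i', 'a', 'n', 'l']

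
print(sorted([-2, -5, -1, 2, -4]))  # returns [-5, -4, -2, -1, 2]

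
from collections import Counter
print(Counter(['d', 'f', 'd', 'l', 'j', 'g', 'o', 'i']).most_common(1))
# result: [('d', 2)]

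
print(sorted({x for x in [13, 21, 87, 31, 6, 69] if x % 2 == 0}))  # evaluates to [6]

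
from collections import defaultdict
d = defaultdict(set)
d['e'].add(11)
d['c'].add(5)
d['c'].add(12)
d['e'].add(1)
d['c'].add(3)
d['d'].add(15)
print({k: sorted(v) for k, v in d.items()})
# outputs {'e': [1, 11], 'c': [3, 5, 12], 'd': [15]}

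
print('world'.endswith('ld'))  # True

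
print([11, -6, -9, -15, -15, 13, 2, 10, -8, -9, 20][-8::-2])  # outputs [-15, -6]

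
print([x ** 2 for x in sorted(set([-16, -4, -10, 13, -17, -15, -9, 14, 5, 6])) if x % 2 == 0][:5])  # [256, 100, 16, 36, 196]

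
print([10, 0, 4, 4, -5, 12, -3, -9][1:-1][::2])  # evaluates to [0, 4, 12]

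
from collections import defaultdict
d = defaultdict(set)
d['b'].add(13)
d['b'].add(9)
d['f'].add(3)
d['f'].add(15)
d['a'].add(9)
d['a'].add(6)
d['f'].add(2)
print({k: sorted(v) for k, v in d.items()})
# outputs {'b': [9, 13], 'f': [2, 3, 15], 'a': [6, 9]}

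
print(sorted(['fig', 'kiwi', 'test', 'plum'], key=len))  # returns ['fig', 'kiwi', 'test', 'plum']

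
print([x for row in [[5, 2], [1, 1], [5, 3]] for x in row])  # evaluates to [5, 2, 1, 1, 5, 3]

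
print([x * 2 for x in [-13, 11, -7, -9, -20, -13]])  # [-26, 22, -14, -18, -40, -26]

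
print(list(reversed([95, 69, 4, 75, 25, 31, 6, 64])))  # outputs [64, 6, 31, 25, 75, 4, 69, 95]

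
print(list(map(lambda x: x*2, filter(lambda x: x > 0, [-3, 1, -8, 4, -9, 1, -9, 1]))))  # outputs [2, 8, 2, 2]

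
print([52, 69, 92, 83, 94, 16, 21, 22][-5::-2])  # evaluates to [83, 69]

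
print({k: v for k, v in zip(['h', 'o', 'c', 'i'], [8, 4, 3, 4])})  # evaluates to {'h': 8, 'o': 4, 'c': 3, 'i': 4}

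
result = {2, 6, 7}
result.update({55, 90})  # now {2, 6, 7, 55, 90}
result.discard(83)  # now {2, 6, 7, 55, 90}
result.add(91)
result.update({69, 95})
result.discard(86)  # {2, 6, 7, 55, 69, 90, 91, 95}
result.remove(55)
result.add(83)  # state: {2, 6, 7, 69, 83, 90, 91, 95}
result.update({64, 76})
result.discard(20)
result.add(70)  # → {2, 6, 7, 64, 69, 70, 76, 83, 90, 91, 95}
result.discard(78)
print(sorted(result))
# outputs [2, 6, 7, 64, 69, 70, 76, 83, 90, 91, 95]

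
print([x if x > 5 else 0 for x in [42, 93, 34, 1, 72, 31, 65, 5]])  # [42, 93, 34, 0, 72, 31, 65, 0]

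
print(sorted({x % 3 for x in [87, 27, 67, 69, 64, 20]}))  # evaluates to [0, 1, 2]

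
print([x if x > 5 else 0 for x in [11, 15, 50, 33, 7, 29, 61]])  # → [11, 15, 50, 33, 7, 29, 61]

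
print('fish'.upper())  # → FISH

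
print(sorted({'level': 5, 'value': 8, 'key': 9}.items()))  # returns [('key', 9), ('level', 5), ('value', 8)]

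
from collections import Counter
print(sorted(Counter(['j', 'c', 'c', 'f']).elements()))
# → ['c', 'c', 'f', 'j']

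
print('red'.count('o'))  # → 0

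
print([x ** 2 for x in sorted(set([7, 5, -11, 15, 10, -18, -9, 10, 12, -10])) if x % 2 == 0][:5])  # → [324, 100, 100, 144]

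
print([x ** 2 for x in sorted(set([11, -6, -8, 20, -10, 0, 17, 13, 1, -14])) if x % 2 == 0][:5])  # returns [196, 100, 64, 36, 0]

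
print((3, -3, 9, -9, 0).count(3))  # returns 1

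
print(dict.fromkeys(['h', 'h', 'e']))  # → {'h': None, 'e': None}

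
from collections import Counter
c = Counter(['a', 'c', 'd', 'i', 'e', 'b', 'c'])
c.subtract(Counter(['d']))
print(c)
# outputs Counter({'c': 2, 'a': 1, 'i': 1, 'e': 1, 'b': 1, 'd': 0})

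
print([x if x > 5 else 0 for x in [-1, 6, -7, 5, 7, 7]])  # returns [0, 6, 0, 0, 7, 7]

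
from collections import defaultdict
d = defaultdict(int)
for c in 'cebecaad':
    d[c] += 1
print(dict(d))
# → {'c': 2, 'e': 2, 'b': 1, 'a': 2, 'd': 1}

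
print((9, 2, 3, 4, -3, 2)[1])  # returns 2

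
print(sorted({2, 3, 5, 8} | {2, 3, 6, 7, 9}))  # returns [2, 3, 5, 6, 7, 8, 9]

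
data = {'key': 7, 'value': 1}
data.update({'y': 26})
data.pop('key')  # 7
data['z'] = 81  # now {'value': 1, 'y': 26, 'z': 81}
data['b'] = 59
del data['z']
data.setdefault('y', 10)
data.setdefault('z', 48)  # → 48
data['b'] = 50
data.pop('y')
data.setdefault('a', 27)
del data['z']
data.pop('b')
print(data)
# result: {'value': 1, 'a': 27}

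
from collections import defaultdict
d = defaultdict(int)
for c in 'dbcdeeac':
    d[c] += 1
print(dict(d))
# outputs {'d': 2, 'b': 1, 'c': 2, 'e': 2, 'a': 1}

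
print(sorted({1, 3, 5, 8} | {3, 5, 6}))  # [1, 3, 5, 6, 8]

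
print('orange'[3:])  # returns nge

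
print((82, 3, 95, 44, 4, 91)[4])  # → 4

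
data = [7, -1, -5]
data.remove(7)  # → [-1, -5]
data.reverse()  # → [-5, -1]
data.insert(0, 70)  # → [70, -5, -1]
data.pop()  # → -1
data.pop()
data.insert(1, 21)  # [70, 21]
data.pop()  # 21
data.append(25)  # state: [70, 25]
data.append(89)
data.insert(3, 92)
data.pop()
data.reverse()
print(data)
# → [89, 25, 70]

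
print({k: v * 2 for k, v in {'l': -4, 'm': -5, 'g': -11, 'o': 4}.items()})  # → {'l': -8, 'm': -10, 'g': -22, 'o': 8}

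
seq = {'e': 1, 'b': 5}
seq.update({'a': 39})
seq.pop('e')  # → 1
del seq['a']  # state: {'b': 5}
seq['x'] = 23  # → {'b': 5, 'x': 23}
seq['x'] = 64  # {'b': 5, 'x': 64}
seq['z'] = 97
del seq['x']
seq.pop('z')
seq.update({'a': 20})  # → {'b': 5, 'a': 20}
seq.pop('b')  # 5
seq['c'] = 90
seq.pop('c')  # 90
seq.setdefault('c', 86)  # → 86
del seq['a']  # {'c': 86}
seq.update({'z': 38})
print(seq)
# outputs {'c': 86, 'z': 38}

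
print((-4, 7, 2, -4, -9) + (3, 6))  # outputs (-4, 7, 2, -4, -9, 3, 6)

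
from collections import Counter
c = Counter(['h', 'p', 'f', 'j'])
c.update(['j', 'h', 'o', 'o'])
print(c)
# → Counter({'h': 2, 'j': 2, 'o': 2, 'p': 1, 'f': 1})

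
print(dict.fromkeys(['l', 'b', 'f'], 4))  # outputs {'l': 4, 'b': 4, 'f': 4}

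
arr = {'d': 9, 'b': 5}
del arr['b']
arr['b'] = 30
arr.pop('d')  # 9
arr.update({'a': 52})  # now {'b': 30, 'a': 52}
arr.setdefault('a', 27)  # 52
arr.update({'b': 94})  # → {'b': 94, 'a': 52}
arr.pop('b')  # 94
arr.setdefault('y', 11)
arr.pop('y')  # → 11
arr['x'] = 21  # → {'a': 52, 'x': 21}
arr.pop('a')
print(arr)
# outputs {'x': 21}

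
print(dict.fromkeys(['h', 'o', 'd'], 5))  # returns {'h': 5, 'o': 5, 'd': 5}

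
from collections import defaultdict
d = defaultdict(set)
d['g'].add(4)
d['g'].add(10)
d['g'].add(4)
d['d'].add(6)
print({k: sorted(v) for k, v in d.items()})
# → {'g': [4, 10], 'd': [6]}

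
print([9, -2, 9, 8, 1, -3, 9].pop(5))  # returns -3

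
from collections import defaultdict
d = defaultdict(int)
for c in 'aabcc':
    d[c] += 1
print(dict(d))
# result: {'a': 2, 'b': 1, 'c': 2}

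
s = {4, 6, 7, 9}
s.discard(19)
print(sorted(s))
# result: [4, 6, 7, 9]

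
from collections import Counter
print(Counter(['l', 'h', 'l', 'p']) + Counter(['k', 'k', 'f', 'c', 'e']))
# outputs Counter({'l': 2, 'k': 2, 'h': 1, 'p': 1, 'f': 1, 'c': 1, 'e': 1})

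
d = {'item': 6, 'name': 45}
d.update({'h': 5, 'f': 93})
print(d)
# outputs {'item': 6, 'name': 45, 'h': 5, 'f': 93}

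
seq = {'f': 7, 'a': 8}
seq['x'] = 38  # {'f': 7, 'a': 8, 'x': 38}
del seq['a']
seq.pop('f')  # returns 7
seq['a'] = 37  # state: {'x': 38, 'a': 37}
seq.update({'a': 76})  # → {'x': 38, 'a': 76}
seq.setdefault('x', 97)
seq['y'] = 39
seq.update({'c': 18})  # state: {'x': 38, 'a': 76, 'y': 39, 'c': 18}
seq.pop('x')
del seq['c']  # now {'a': 76, 'y': 39}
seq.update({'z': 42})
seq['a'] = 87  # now {'a': 87, 'y': 39, 'z': 42}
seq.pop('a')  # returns 87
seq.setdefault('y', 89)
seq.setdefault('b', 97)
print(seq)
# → {'y': 39, 'z': 42, 'b': 97}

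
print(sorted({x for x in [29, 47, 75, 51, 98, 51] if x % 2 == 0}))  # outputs [98]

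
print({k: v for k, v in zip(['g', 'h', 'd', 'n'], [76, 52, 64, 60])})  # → {'g': 76, 'h': 52, 'd': 64, 'n': 60}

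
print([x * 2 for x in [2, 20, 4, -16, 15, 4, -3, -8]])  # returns [4, 40, 8, -32, 30, 8, -6, -16]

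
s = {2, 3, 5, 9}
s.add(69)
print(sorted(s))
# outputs [2, 3, 5, 9, 69]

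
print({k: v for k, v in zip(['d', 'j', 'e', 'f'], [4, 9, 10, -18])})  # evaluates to {'d': 4, 'j': 9, 'e': 10, 'f': -18}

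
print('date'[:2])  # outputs da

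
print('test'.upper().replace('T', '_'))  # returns _ES_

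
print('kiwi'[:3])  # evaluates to kiw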